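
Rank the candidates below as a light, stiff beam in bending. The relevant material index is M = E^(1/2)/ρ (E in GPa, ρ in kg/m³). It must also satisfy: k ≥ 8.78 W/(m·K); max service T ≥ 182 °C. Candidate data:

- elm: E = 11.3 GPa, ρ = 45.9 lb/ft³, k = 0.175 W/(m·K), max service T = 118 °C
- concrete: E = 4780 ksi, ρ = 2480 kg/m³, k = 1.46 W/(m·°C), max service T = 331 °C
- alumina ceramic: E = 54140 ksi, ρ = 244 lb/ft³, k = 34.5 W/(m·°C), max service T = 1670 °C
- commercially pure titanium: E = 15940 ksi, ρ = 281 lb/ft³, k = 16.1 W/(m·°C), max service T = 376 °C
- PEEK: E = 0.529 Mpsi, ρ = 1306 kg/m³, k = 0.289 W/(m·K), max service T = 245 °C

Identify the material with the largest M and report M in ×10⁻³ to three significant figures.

Screen on constraints: k ≥ 8.78 W/(m·K); max service T ≥ 182 °C. Survivors: alumina ceramic, commercially pure titanium.
Convert each candidate to consistent units, then evaluate M:
  alumina ceramic: E = 373.3 GPa, ρ = 3909 kg/m³
  commercially pure titanium: E = 109.9 GPa, ρ = 4501 kg/m³
  alumina ceramic: M = 4.94×10⁻³
  commercially pure titanium: M = 2.33×10⁻³
Alumina ceramic has the largest M.

alumina ceramic, M = 4.94×10⁻³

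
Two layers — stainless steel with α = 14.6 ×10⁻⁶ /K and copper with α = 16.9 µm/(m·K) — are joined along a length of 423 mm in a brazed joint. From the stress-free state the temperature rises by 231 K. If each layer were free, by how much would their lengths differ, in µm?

Δα = |14.6 − 16.9|×10⁻⁶/K = 2.30×10⁻⁶/K.
ΔL_mismatch = Δα·L·ΔT = 2.30×10⁻⁶ × 423.0 mm × 231.0 K = 225 µm.

225 µm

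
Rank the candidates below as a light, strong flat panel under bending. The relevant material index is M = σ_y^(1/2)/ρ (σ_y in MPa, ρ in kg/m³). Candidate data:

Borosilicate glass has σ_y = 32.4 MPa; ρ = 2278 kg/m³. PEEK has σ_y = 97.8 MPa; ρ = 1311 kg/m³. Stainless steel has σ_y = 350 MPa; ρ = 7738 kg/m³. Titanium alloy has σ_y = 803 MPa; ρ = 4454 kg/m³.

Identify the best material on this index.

PEEK

Per-candidate index values:
  PEEK: M = 7.54×10⁻³
  titanium alloy: M = 6.36×10⁻³
  borosilicate glass: M = 2.50×10⁻³
  stainless steel: M = 2.42×10⁻³
PEEK ranks first.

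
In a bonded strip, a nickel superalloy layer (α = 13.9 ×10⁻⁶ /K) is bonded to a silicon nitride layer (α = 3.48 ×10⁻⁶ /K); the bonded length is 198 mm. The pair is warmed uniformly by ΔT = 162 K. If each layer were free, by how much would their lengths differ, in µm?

334 µm

Δα = |13.9 − 3.48|×10⁻⁶/K = 10.4×10⁻⁶/K.
ΔL_mismatch = Δα·L·ΔT = 10.4×10⁻⁶ × 198.0 mm × 162.0 K = 334 µm.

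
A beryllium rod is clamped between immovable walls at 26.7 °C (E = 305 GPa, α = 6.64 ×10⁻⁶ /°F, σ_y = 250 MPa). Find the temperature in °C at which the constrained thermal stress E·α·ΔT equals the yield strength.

α = 6.64×10⁻⁶/°F × 9/5 = 12.0×10⁻⁶/K.
E·α·ΔT = 250.0 MPa ⇒ ΔT = 250.0 / (305.0×10³ × 12.0×10⁻⁶) = 68.58 K.
T = 26.7 + 68.58 = 95.28 °C.

95.3 °C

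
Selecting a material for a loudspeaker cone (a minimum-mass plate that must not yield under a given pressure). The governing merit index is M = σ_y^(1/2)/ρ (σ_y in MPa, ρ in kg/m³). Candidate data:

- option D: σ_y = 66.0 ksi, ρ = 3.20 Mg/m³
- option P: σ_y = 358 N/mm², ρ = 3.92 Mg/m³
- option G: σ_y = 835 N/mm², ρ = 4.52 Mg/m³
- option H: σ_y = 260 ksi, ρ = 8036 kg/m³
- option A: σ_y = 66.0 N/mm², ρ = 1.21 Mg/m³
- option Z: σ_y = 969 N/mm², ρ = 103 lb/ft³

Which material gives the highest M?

Convert each candidate to consistent units, then evaluate M:
  option D: σ_y = 455.1 MPa, ρ = 3200 kg/m³
  option P: σ_y = 358.0 MPa, ρ = 3920 kg/m³
  option G: σ_y = 835.0 MPa, ρ = 4520 kg/m³
  option H: σ_y = 1793 MPa, ρ = 8036 kg/m³
  option A: σ_y = 66.00 MPa, ρ = 1210 kg/m³
  option Z: σ_y = 969.0 MPa, ρ = 1650 kg/m³
  option Z: M = 18.9×10⁻³
  option A: M = 6.71×10⁻³
  option D: M = 6.67×10⁻³
  option G: M = 6.39×10⁻³
  option H: M = 5.27×10⁻³
  option P: M = 4.83×10⁻³
Option Z ranks first.

option Z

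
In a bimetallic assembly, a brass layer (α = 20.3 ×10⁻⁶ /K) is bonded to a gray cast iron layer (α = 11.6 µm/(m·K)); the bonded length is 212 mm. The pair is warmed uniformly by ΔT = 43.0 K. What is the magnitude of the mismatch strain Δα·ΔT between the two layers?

3.74×10⁻⁴

Δα = |20.3 − 11.6|×10⁻⁶/K = 8.70×10⁻⁶/K.
Mismatch strain = Δα·ΔT = 8.70×10⁻⁶ × 43.0 = 3.74×10⁻⁴.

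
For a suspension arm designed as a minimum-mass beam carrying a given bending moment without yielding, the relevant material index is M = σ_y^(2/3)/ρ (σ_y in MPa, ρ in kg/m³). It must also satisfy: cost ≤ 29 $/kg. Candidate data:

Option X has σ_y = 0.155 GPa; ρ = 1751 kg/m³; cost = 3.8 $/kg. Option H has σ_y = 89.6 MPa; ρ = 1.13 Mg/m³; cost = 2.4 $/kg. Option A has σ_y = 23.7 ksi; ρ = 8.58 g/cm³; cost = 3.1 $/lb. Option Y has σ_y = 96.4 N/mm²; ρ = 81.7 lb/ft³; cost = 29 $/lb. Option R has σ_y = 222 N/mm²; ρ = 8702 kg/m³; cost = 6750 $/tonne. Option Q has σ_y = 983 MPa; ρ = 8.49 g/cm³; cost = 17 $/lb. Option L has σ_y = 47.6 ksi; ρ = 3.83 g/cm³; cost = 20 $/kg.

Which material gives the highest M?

Screen on constraints: cost ≤ 29 $/kg. Survivors: option X, option H, option A, option R, option L.
After converting to SI:
  option X: σ_y = 155.0 MPa, ρ = 1751 kg/m³
  option H: σ_y = 89.60 MPa, ρ = 1130 kg/m³
  option A: σ_y = 163.4 MPa, ρ = 8580 kg/m³
  option R: σ_y = 222.0 MPa, ρ = 8702 kg/m³
  option L: σ_y = 328.2 MPa, ρ = 3830 kg/m³
  option H: M = 17.7×10⁻³
  option X: M = 16.5×10⁻³
  option L: M = 12.4×10⁻³
  option R: M = 4.21×10⁻³
  option A: M = 3.48×10⁻³
Option H has the largest M.

option H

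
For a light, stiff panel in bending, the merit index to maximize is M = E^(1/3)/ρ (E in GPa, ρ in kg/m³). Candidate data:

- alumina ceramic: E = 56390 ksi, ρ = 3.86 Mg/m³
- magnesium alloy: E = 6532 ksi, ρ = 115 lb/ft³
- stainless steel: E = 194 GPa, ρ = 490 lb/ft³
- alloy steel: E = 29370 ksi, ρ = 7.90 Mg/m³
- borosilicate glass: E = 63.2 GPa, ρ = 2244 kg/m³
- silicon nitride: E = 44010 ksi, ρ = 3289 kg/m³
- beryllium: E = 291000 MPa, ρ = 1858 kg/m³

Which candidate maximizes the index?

beryllium

After converting to SI:
  alumina ceramic: E = 388.8 GPa, ρ = 3860 kg/m³
  magnesium alloy: E = 45.04 GPa, ρ = 1842 kg/m³
  stainless steel: E = 194.0 GPa, ρ = 7849 kg/m³
  alloy steel: E = 202.5 GPa, ρ = 7900 kg/m³
  borosilicate glass: E = 63.20 GPa, ρ = 2244 kg/m³
  silicon nitride: E = 303.4 GPa, ρ = 3289 kg/m³
  beryllium: E = 291.0 GPa, ρ = 1858 kg/m³
  beryllium: M = 3.57×10⁻³
  silicon nitride: M = 2.04×10⁻³
  magnesium alloy: M = 1.93×10⁻³
  alumina ceramic: M = 1.89×10⁻³
  borosilicate glass: M = 1.78×10⁻³
  alloy steel: M = 0.743×10⁻³
  stainless steel: M = 0.738×10⁻³
Beryllium ranks first.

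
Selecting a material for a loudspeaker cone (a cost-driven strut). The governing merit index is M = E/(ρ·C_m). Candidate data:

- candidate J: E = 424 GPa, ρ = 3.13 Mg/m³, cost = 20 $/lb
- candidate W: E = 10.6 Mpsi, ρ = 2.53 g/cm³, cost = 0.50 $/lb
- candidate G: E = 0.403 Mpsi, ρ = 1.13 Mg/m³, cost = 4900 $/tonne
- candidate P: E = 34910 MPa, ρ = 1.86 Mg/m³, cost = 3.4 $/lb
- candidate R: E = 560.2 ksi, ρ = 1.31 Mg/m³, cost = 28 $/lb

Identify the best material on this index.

candidate W

Convert each candidate to consistent units, then evaluate M:
  candidate J: E = 424.0 GPa, ρ = 3130 kg/m³, cost = 44.09 $/kg
  candidate W: E = 73.08 GPa, ρ = 2530 kg/m³, cost = 1.102 $/kg
  candidate G: E = 2.779 GPa, ρ = 1130 kg/m³, cost = 4.900 $/kg
  candidate P: E = 34.91 GPa, ρ = 1860 kg/m³, cost = 7.496 $/kg
  candidate R: E = 3.862 GPa, ρ = 1310 kg/m³, cost = 61.73 $/kg
  candidate W: M = 26.2 MN·m per $
  candidate J: M = 3.07 MN·m per $
  candidate P: M = 2.50 MN·m per $
  candidate G: M = 0.502 MN·m per $
  candidate R: M = 0.0478 MN·m per $
The maximum is for candidate W.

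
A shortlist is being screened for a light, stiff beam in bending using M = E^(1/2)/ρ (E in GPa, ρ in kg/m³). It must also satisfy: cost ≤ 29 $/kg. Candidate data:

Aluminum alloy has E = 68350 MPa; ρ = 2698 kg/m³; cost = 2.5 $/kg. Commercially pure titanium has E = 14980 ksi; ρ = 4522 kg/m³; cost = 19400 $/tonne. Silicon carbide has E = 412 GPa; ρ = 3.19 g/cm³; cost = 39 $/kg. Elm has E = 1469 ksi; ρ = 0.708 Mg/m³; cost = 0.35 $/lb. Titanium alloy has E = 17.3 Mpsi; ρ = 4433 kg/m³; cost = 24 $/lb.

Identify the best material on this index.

Screen on constraints: cost ≤ 29 $/kg. Survivors: aluminum alloy, commercially pure titanium, elm.
Convert each candidate to consistent units, then evaluate M:
  aluminum alloy: E = 68.35 GPa, ρ = 2698 kg/m³
  commercially pure titanium: E = 103.3 GPa, ρ = 4522 kg/m³
  elm: E = 10.13 GPa, ρ = 708.0 kg/m³
  elm: M = 4.50×10⁻³
  aluminum alloy: M = 3.06×10⁻³
  commercially pure titanium: M = 2.25×10⁻³
Highest index: elm.

elm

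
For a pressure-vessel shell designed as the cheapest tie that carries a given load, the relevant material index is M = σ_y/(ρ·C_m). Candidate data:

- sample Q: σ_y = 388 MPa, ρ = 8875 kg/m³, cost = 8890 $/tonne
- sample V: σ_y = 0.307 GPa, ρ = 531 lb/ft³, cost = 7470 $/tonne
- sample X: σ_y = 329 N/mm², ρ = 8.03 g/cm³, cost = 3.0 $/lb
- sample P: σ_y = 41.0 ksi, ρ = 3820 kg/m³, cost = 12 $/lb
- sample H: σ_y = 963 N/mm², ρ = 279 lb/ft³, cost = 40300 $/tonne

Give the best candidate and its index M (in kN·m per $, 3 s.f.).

sample X, M = 6.19 kN·m per $

In SI units:
  sample Q: σ_y = 388.0 MPa, ρ = 8875 kg/m³, cost = 8.890 $/kg
  sample V: σ_y = 307.0 MPa, ρ = 8506 kg/m³, cost = 7.470 $/kg
  sample X: σ_y = 329.0 MPa, ρ = 8030 kg/m³, cost = 6.614 $/kg
  sample P: σ_y = 282.7 MPa, ρ = 3820 kg/m³, cost = 26.46 $/kg
  sample H: σ_y = 963.0 MPa, ρ = 4469 kg/m³, cost = 40.30 $/kg
  sample X: M = 6.19 kN·m per $
  sample H: M = 5.35 kN·m per $
  sample Q: M = 4.92 kN·m per $
  sample V: M = 4.83 kN·m per $
  sample P: M = 2.80 kN·m per $
The maximum is for sample X.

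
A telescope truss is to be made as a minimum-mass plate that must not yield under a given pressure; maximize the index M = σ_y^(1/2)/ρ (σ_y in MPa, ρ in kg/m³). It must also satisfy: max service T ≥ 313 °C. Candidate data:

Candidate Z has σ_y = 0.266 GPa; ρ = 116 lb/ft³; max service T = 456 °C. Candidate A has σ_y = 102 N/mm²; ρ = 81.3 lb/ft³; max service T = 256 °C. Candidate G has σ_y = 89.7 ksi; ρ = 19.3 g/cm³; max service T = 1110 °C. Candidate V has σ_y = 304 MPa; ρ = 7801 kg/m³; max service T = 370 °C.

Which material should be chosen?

candidate Z

Screen on constraints: max service T ≥ 313 °C. Survivors: candidate Z, candidate G, candidate V.
After converting to SI:
  candidate Z: σ_y = 266.0 MPa, ρ = 1858 kg/m³
  candidate G: σ_y = 618.5 MPa, ρ = 19300 kg/m³
  candidate V: σ_y = 304.0 MPa, ρ = 7801 kg/m³
  candidate Z: M = 8.78×10⁻³
  candidate V: M = 2.24×10⁻³
  candidate G: M = 1.29×10⁻³
Candidate Z has the largest M.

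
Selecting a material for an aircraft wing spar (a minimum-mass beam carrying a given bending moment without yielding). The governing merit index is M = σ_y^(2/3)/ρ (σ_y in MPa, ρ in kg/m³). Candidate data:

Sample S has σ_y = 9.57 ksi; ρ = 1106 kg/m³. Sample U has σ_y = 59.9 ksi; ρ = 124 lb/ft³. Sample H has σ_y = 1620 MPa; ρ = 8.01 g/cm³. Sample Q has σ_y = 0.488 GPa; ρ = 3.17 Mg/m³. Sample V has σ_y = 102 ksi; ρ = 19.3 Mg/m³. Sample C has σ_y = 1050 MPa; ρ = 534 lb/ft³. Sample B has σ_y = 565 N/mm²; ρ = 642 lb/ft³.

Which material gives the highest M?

sample U

Convert each candidate to consistent units, then evaluate M:
  sample S: σ_y = 65.98 MPa, ρ = 1106 kg/m³
  sample U: σ_y = 413.0 MPa, ρ = 1986 kg/m³
  sample H: σ_y = 1620 MPa, ρ = 8010 kg/m³
  sample Q: σ_y = 488.0 MPa, ρ = 3170 kg/m³
  sample V: σ_y = 703.3 MPa, ρ = 19300 kg/m³
  sample C: σ_y = 1050 MPa, ρ = 8554 kg/m³
  sample B: σ_y = 565.0 MPa, ρ = 10280 kg/m³
  sample U: M = 27.9×10⁻³
  sample Q: M = 19.6×10⁻³
  sample H: M = 17.2×10⁻³
  sample S: M = 14.8×10⁻³
  sample C: M = 12.1×10⁻³
  sample B: M = 6.65×10⁻³
  sample V: M = 4.10×10⁻³
Sample U ranks first.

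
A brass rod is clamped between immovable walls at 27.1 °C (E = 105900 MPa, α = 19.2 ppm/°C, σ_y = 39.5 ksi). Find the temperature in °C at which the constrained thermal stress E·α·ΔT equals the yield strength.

161 °C

E = 105900 MPa = 105.9 GPa.
σ_y = 39.5 ksi = 272.3 MPa.
E·α·ΔT = 272.3 MPa ⇒ ΔT = 272.3 / (105.9×10³ × 19.2×10⁻⁶) = 133.9 K.
T = 27.1 + 133.9 = 161.0 °C.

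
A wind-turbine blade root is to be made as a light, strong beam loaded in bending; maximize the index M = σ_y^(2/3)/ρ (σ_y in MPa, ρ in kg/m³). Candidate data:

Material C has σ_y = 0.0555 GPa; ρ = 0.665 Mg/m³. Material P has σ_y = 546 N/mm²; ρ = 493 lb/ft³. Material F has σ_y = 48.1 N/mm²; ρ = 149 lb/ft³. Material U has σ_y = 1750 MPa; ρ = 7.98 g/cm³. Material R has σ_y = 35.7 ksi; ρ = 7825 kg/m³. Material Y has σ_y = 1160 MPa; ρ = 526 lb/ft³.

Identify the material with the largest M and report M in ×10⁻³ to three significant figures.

After converting to SI:
  material C: σ_y = 55.50 MPa, ρ = 665.0 kg/m³
  material P: σ_y = 546.0 MPa, ρ = 7897 kg/m³
  material F: σ_y = 48.10 MPa, ρ = 2387 kg/m³
  material U: σ_y = 1750 MPa, ρ = 7980 kg/m³
  material R: σ_y = 246.1 MPa, ρ = 7825 kg/m³
  material Y: σ_y = 1160 MPa, ρ = 8426 kg/m³
  material C: M = 21.9×10⁻³
  material U: M = 18.2×10⁻³
  material Y: M = 13.1×10⁻³
  material P: M = 8.46×10⁻³
  material F: M = 5.54×10⁻³
  material R: M = 5.02×10⁻³
Material C has the largest M.

material C, M = 21.9×10⁻³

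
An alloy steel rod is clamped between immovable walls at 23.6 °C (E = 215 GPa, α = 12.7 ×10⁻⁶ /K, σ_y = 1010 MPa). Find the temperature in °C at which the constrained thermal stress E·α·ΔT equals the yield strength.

393 °C

E·α·ΔT = 1010 MPa ⇒ ΔT = 1010 / (215.0×10³ × 12.7×10⁻⁶) = 369.9 K.
T = 23.6 + 369.9 = 393.5 °C.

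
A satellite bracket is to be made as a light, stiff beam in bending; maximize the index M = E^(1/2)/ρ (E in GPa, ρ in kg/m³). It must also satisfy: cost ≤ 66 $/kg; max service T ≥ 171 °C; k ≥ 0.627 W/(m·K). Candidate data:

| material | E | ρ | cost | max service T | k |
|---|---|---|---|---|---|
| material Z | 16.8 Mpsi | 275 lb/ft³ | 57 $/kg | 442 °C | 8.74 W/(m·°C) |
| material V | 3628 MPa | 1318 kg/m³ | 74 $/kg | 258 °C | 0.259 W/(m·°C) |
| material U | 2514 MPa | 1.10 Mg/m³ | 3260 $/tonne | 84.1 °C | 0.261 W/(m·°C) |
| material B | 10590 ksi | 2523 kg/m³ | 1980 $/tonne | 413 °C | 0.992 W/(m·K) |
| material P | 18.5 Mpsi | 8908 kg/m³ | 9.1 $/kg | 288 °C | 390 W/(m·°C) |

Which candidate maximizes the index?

Screen on constraints: cost ≤ 66 $/kg; max service T ≥ 171 °C; k ≥ 0.627 W/(m·K). Survivors: material Z, material B, material P.
After converting to SI:
  material Z: E = 115.8 GPa, ρ = 4405 kg/m³
  material B: E = 73.02 GPa, ρ = 2523 kg/m³
  material P: E = 127.6 GPa, ρ = 8908 kg/m³
  material B: M = 3.39×10⁻³
  material Z: M = 2.44×10⁻³
  material P: M = 1.27×10⁻³
Material B ranks first.

material B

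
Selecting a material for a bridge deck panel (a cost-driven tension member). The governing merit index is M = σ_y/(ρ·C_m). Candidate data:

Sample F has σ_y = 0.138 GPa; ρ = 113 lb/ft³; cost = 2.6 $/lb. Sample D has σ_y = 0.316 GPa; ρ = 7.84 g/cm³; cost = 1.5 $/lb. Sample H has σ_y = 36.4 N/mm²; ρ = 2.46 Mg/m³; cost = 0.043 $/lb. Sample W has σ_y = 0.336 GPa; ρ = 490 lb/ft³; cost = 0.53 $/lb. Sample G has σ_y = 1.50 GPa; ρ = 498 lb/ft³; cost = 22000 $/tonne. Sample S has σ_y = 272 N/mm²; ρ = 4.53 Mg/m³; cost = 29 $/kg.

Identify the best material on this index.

Convert each candidate to consistent units, then evaluate M:
  sample F: σ_y = 138.0 MPa, ρ = 1810 kg/m³, cost = 5.732 $/kg
  sample D: σ_y = 316.0 MPa, ρ = 7840 kg/m³, cost = 3.307 $/kg
  sample H: σ_y = 36.40 MPa, ρ = 2460 kg/m³, cost = 0.09480 $/kg
  sample W: σ_y = 336.0 MPa, ρ = 7849 kg/m³, cost = 1.168 $/kg
  sample G: σ_y = 1500 MPa, ρ = 7977 kg/m³, cost = 22.00 $/kg
  sample S: σ_y = 272.0 MPa, ρ = 4530 kg/m³, cost = 29.00 $/kg
  sample H: M = 156 kN·m per $
  sample W: M = 36.6 kN·m per $
  sample F: M = 13.3 kN·m per $
  sample D: M = 12.2 kN·m per $
  sample G: M = 8.55 kN·m per $
  sample S: M = 2.07 kN·m per $
The maximum is for sample H.

sample H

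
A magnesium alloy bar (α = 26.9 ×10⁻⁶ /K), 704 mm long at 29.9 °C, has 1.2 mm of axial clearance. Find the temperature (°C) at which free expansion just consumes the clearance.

α·L₀·ΔT = 1.2 mm ⇒ ΔT = 1.2 / (26.9×10⁻⁶ × 704.0) = 63.37 K.
T = 29.9 + 63.37 = 93.27 °C.

93.3 °C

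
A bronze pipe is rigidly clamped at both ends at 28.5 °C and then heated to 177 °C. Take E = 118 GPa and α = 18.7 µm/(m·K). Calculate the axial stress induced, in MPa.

328 MPa

ΔT = 148.5 K. Constrained thermal stress σ = E·α·ΔT = 118.0×10³ MPa × 18.7×10⁻⁶ × 148.5 = 328 MPa (compressive).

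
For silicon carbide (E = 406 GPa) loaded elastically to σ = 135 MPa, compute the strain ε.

3.33×10⁻⁴

ε = σ/E = 135 / 406000 = 3.33×10⁻⁴.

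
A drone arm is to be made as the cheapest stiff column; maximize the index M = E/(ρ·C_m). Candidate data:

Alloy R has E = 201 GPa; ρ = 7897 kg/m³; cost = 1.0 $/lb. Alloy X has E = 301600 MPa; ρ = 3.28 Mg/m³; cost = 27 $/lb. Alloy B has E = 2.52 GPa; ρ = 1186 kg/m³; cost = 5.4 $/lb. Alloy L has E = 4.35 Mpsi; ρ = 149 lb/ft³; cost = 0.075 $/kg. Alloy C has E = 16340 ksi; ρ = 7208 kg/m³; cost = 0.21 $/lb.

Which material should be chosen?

Convert each candidate to consistent units, then evaluate M:
  alloy R: E = 201.0 GPa, ρ = 7897 kg/m³, cost = 2.205 $/kg
  alloy X: E = 301.6 GPa, ρ = 3280 kg/m³, cost = 59.52 $/kg
  alloy B: E = 2.520 GPa, ρ = 1186 kg/m³, cost = 11.90 $/kg
  alloy L: E = 29.99 GPa, ρ = 2387 kg/m³, cost = 0.07500 $/kg
  alloy C: E = 112.7 GPa, ρ = 7208 kg/m³, cost = 0.4630 $/kg
  alloy L: M = 168 MN·m per $
  alloy C: M = 33.8 MN·m per $
  alloy R: M = 11.5 MN·m per $
  alloy X: M = 1.54 MN·m per $
  alloy B: M = 0.178 MN·m per $
The maximum is for alloy L.

alloy L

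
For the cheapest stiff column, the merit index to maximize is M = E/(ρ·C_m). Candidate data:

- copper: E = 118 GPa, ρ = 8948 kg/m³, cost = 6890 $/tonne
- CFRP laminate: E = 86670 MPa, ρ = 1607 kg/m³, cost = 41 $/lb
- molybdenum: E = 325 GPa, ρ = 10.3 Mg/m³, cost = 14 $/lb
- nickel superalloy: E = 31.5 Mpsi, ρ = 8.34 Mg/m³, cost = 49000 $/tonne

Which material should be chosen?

copper

Putting every candidate on a common basis:
  copper: E = 118.0 GPa, ρ = 8948 kg/m³, cost = 6.890 $/kg
  CFRP laminate: E = 86.67 GPa, ρ = 1607 kg/m³, cost = 90.39 $/kg
  molybdenum: E = 325.0 GPa, ρ = 10300 kg/m³, cost = 30.86 $/kg
  nickel superalloy: E = 217.2 GPa, ρ = 8340 kg/m³, cost = 49.00 $/kg
  copper: M = 1.91 MN·m per $
  molybdenum: M = 1.02 MN·m per $
  CFRP laminate: M = 0.597 MN·m per $
  nickel superalloy: M = 0.531 MN·m per $
Highest index: copper.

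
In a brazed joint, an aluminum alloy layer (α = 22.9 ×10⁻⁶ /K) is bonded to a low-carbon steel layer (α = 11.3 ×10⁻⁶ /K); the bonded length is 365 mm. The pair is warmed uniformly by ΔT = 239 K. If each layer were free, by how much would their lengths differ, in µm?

Δα = |22.9 − 11.3|×10⁻⁶/K = 11.6×10⁻⁶/K.
ΔL_mismatch = Δα·L·ΔT = 11.6×10⁻⁶ × 365.0 mm × 239.0 K = 1010 µm.

1010 µm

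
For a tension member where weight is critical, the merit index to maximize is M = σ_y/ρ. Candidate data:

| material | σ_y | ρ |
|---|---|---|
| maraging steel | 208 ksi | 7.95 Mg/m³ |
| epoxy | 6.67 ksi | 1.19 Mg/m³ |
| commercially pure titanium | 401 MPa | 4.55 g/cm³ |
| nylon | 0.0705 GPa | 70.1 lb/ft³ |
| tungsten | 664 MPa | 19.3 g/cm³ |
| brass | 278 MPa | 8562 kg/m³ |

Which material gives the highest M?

In SI units:
  maraging steel: σ_y = 1434 MPa, ρ = 7950 kg/m³
  epoxy: σ_y = 45.99 MPa, ρ = 1190 kg/m³
  commercially pure titanium: σ_y = 401.0 MPa, ρ = 4550 kg/m³
  nylon: σ_y = 70.50 MPa, ρ = 1123 kg/m³
  tungsten: σ_y = 664.0 MPa, ρ = 19300 kg/m³
  brass: σ_y = 278.0 MPa, ρ = 8562 kg/m³
  maraging steel: M = 180 kN·m/kg
  commercially pure titanium: M = 88.1 kN·m/kg
  nylon: M = 62.8 kN·m/kg
  epoxy: M = 38.6 kN·m/kg
  tungsten: M = 34.4 kN·m/kg
  brass: M = 32.5 kN·m/kg
Maraging steel ranks first.

maraging steel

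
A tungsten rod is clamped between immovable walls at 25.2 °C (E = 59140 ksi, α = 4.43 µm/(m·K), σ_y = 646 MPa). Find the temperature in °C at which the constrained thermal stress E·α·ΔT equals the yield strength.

E = 59140 ksi = 407.8 GPa.
E·α·ΔT = 646.0 MPa ⇒ ΔT = 646.0 / (407.8×10³ × 4.43×10⁻⁶) = 357.6 K.
T = 25.2 + 357.6 = 382.8 °C.

383 °C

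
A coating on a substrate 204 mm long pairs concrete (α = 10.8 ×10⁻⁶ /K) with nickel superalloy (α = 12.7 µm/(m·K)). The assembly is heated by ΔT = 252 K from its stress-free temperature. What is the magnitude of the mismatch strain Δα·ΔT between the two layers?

4.79×10⁻⁴

Δα = |10.8 − 12.7|×10⁻⁶/K = 1.90×10⁻⁶/K.
Mismatch strain = Δα·ΔT = 1.90×10⁻⁶ × 252.0 = 4.79×10⁻⁴.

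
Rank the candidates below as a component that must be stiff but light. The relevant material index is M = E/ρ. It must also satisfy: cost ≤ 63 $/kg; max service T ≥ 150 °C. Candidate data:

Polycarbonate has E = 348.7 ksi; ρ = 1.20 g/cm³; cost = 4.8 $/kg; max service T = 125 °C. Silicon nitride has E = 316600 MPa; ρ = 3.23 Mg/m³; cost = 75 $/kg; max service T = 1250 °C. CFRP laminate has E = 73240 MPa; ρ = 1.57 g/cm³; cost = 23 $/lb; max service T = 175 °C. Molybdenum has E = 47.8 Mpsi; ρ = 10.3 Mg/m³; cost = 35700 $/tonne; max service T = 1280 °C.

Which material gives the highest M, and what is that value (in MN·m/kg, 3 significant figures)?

CFRP laminate, M = 46.6 MN·m/kg

Screen on constraints: cost ≤ 63 $/kg; max service T ≥ 150 °C. Survivors: CFRP laminate, molybdenum.
Putting every candidate on a common basis:
  CFRP laminate: E = 73.24 GPa, ρ = 1570 kg/m³
  molybdenum: E = 329.6 GPa, ρ = 10300 kg/m³
  CFRP laminate: M = 46.6 MN·m/kg
  molybdenum: M = 32.0 MN·m/kg
The maximum is for CFRP laminate.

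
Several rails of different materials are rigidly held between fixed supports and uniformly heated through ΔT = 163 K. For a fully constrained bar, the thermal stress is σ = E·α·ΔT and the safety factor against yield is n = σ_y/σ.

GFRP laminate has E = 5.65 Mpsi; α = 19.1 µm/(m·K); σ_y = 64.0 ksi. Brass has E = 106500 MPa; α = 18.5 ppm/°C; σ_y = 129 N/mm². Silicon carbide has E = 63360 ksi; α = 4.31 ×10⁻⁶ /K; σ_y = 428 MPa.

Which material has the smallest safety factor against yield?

Per material, after unit conversion:
  GFRP laminate: E = 38.96, α = 19.1, σ_y = 441.3 → σ = 121 MPa, n = 3.64
  brass: E = 106.5, α = 18.5, σ_y = 129.0 → σ = 321 MPa, n = 0.402
  silicon carbide: E = 436.9, α = 4.31, σ_y = 428.0 → σ = 307 MPa, n = 1.39
Brass has the lowest safety factor, n = 0.402.

brass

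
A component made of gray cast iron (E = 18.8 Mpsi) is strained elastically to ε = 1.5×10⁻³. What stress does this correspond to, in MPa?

194 MPa

E = 18.8 Mpsi = 129.6 GPa.
σ = E·ε = 129600 MPa × 1.5×10⁻³ = 194 MPa.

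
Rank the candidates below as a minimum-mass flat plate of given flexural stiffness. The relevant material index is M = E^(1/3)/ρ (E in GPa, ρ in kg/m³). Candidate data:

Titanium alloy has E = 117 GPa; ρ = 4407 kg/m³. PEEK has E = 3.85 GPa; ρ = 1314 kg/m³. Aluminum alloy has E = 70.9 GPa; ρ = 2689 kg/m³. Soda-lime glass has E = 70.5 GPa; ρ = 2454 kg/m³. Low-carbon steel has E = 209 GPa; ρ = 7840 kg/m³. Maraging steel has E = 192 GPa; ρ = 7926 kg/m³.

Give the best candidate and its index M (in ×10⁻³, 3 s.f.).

Computing M directly (units already consistent):
  soda-lime glass: M = 1.68×10⁻³
  aluminum alloy: M = 1.54×10⁻³
  PEEK: M = 1.19×10⁻³
  titanium alloy: M = 1.11×10⁻³
  low-carbon steel: M = 0.757×10⁻³
  maraging steel: M = 0.728×10⁻³
The maximum is for soda-lime glass.

soda-lime glass, M = 1.68×10⁻³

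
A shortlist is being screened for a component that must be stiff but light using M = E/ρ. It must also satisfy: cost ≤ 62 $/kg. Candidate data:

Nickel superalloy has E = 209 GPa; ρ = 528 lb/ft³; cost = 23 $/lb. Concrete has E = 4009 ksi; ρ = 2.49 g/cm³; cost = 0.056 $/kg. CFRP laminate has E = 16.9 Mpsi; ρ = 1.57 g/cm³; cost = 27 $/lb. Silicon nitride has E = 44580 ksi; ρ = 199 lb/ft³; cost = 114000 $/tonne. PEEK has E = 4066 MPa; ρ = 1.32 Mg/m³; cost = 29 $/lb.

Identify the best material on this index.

Screen on constraints: cost ≤ 62 $/kg. Survivors: nickel superalloy, concrete, CFRP laminate.
Putting every candidate on a common basis:
  nickel superalloy: E = 209.0 GPa, ρ = 8458 kg/m³
  concrete: E = 27.64 GPa, ρ = 2490 kg/m³
  CFRP laminate: E = 116.5 GPa, ρ = 1570 kg/m³
  CFRP laminate: M = 74.2 MN·m/kg
  nickel superalloy: M = 24.7 MN·m/kg
  concrete: M = 11.1 MN·m/kg
CFRP laminate ranks first.

CFRP laminate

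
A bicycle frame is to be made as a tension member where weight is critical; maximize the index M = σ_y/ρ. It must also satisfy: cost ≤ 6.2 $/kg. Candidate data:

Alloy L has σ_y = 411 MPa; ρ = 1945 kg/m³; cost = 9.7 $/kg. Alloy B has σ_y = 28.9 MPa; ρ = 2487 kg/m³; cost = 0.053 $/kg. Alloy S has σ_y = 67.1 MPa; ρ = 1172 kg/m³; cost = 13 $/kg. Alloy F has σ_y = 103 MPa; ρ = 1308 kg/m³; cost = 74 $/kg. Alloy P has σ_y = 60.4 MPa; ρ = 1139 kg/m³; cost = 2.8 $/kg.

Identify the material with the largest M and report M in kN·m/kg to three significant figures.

Screen on constraints: cost ≤ 6.2 $/kg. Survivors: alloy B, alloy P.
Evaluate M for each candidate:
  alloy P: M = 53.0 kN·m/kg
  alloy B: M = 11.6 kN·m/kg
Highest index: alloy P.

alloy P, M = 53.0 kN·m/kg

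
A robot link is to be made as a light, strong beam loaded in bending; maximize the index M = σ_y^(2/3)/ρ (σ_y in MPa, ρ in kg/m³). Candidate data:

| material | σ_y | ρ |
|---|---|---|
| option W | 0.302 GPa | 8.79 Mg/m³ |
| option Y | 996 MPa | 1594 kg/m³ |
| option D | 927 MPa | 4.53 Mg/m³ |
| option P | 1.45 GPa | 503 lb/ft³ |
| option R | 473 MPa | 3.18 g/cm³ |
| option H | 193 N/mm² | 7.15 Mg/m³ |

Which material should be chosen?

option Y

In SI units:
  option W: σ_y = 302.0 MPa, ρ = 8790 kg/m³
  option Y: σ_y = 996.0 MPa, ρ = 1594 kg/m³
  option D: σ_y = 927.0 MPa, ρ = 4530 kg/m³
  option P: σ_y = 1450 MPa, ρ = 8057 kg/m³
  option R: σ_y = 473.0 MPa, ρ = 3180 kg/m³
  option H: σ_y = 193.0 MPa, ρ = 7150 kg/m³
  option Y: M = 62.6×10⁻³
  option D: M = 21.0×10⁻³
  option R: M = 19.1×10⁻³
  option P: M = 15.9×10⁻³
  option W: M = 5.12×10⁻³
  option H: M = 4.67×10⁻³
Option Y has the largest M.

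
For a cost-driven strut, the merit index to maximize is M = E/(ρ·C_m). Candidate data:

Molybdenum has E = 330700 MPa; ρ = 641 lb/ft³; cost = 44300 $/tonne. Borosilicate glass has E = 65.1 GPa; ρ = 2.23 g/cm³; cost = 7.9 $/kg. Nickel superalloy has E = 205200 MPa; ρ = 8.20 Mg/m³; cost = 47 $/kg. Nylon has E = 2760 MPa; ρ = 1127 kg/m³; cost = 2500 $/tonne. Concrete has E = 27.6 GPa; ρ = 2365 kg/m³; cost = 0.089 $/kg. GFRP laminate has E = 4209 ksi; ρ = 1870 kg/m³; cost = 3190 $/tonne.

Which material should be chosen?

concrete

Putting every candidate on a common basis:
  molybdenum: E = 330.7 GPa, ρ = 10270 kg/m³, cost = 44.30 $/kg
  borosilicate glass: E = 65.10 GPa, ρ = 2230 kg/m³, cost = 7.900 $/kg
  nickel superalloy: E = 205.2 GPa, ρ = 8200 kg/m³, cost = 47.00 $/kg
  nylon: E = 2.760 GPa, ρ = 1127 kg/m³, cost = 2.500 $/kg
  concrete: E = 27.60 GPa, ρ = 2365 kg/m³, cost = 0.08900 $/kg
  GFRP laminate: E = 29.02 GPa, ρ = 1870 kg/m³, cost = 3.190 $/kg
  concrete: M = 131 MN·m per $
  GFRP laminate: M = 4.86 MN·m per $
  borosilicate glass: M = 3.70 MN·m per $
  nylon: M = 0.980 MN·m per $
  molybdenum: M = 0.727 MN·m per $
  nickel superalloy: M = 0.532 MN·m per $
Highest index: concrete.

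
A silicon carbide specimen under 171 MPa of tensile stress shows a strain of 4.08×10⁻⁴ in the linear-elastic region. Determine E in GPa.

E = σ/ε = 171 MPa / 4.08×10⁻⁴ = 419100 MPa = 419 GPa.

419 GPa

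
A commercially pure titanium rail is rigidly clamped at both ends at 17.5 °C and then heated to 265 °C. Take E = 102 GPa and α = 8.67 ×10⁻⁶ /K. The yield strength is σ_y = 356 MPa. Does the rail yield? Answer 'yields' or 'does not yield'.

ΔT = 247.5 K. Constrained thermal stress σ = E·α·ΔT = 102.0×10³ MPa × 8.67×10⁻⁶ × 247.5 = 219 MPa (compressive).
Compare to σ_y = 356 MPa: σ < σ_y, so it does not yield.

does not yield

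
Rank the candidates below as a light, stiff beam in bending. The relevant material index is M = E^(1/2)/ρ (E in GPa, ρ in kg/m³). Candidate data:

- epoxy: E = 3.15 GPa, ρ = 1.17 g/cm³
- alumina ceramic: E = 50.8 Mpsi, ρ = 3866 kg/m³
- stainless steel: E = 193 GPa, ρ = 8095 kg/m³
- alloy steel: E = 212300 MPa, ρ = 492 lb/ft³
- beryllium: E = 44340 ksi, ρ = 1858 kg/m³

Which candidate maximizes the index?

beryllium

Putting every candidate on a common basis:
  epoxy: E = 3.150 GPa, ρ = 1170 kg/m³
  alumina ceramic: E = 350.3 GPa, ρ = 3866 kg/m³
  stainless steel: E = 193.0 GPa, ρ = 8095 kg/m³
  alloy steel: E = 212.3 GPa, ρ = 7881 kg/m³
  beryllium: E = 305.7 GPa, ρ = 1858 kg/m³
  beryllium: M = 9.41×10⁻³
  alumina ceramic: M = 4.84×10⁻³
  alloy steel: M = 1.85×10⁻³
  stainless steel: M = 1.72×10⁻³
  epoxy: M = 1.52×10⁻³
Highest index: beryllium.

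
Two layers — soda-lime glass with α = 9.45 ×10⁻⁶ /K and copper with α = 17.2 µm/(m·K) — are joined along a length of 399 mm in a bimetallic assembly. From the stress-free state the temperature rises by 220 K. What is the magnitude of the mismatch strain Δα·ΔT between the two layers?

Δα = |9.45 − 17.2|×10⁻⁶/K = 7.75×10⁻⁶/K.
Mismatch strain = Δα·ΔT = 7.75×10⁻⁶ × 220.0 = 1.71×10⁻³.

1.71×10⁻³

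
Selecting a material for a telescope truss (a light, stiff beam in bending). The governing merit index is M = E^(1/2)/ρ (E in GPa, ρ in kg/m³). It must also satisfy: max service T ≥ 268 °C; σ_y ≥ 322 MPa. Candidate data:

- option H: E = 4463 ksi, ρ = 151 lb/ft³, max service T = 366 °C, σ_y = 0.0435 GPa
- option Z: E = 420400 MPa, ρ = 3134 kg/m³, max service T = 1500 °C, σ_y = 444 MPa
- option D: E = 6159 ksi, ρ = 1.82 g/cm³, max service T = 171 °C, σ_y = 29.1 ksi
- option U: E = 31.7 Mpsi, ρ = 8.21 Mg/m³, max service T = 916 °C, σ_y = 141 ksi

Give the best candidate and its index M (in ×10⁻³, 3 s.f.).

Screen on constraints: max service T ≥ 268 °C; σ_y ≥ 322 MPa. Survivors: option Z, option U.
In SI units:
  option Z: E = 420.4 GPa, ρ = 3134 kg/m³
  option U: E = 218.6 GPa, ρ = 8210 kg/m³
  option Z: M = 6.54×10⁻³
  option U: M = 1.80×10⁻³
The maximum is for option Z.

option Z, M = 6.54×10⁻³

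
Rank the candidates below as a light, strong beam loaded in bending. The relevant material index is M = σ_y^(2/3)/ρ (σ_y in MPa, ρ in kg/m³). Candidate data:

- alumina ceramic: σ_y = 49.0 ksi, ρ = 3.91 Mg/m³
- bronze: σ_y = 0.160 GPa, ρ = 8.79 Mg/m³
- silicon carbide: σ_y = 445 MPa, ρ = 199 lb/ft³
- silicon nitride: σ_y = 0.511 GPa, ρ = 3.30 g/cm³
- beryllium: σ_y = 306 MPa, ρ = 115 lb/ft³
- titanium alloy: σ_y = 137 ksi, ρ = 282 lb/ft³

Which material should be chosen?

Convert each candidate to consistent units, then evaluate M:
  alumina ceramic: σ_y = 337.8 MPa, ρ = 3910 kg/m³
  bronze: σ_y = 160.0 MPa, ρ = 8790 kg/m³
  silicon carbide: σ_y = 445.0 MPa, ρ = 3188 kg/m³
  silicon nitride: σ_y = 511.0 MPa, ρ = 3300 kg/m³
  beryllium: σ_y = 306.0 MPa, ρ = 1842 kg/m³
  titanium alloy: σ_y = 944.6 MPa, ρ = 4517 kg/m³
  beryllium: M = 24.7×10⁻³
  titanium alloy: M = 21.3×10⁻³
  silicon nitride: M = 19.4×10⁻³
  silicon carbide: M = 18.3×10⁻³
  alumina ceramic: M = 12.4×10⁻³
  bronze: M = 3.35×10⁻³
The maximum is for beryllium.

beryllium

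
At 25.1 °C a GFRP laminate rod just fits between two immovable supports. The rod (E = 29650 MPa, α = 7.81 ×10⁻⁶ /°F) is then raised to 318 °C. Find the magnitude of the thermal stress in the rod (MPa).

E = 29650 MPa = 29.65 GPa.
α = 7.81×10⁻⁶/°F × 9/5 = 14.1×10⁻⁶/K.
ΔT = 292.9 K. Constrained thermal stress σ = E·α·ΔT = 29.65×10³ MPa × 14.1×10⁻⁶ × 292.9 = 122 MPa (compressive).

122 MPa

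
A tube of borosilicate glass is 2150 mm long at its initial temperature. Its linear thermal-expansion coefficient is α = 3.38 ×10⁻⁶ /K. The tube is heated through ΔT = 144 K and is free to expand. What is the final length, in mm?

ΔL = α·L₀·ΔT = 3.38×10⁻⁶ × 2150 mm × 144.0 K = 1.05 mm.
L = L₀ + ΔL = 2150 + 1.05 = 2151.0 mm.

2151.0 mm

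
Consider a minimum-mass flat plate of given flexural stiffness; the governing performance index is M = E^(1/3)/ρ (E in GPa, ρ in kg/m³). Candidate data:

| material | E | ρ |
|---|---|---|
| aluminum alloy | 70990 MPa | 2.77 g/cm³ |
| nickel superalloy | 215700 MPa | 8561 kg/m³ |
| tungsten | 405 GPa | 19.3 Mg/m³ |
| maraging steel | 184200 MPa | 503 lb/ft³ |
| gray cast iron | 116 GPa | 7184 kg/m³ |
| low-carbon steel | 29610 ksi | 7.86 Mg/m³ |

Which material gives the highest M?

In SI units:
  aluminum alloy: E = 70.99 GPa, ρ = 2770 kg/m³
  nickel superalloy: E = 215.7 GPa, ρ = 8561 kg/m³
  tungsten: E = 405.0 GPa, ρ = 19300 kg/m³
  maraging steel: E = 184.2 GPa, ρ = 8057 kg/m³
  gray cast iron: E = 116.0 GPa, ρ = 7184 kg/m³
  low-carbon steel: E = 204.2 GPa, ρ = 7860 kg/m³
  aluminum alloy: M = 1.49×10⁻³
  low-carbon steel: M = 0.749×10⁻³
  maraging steel: M = 0.706×10⁻³
  nickel superalloy: M = 0.701×10⁻³
  gray cast iron: M = 0.679×10⁻³
  tungsten: M = 0.383×10⁻³
The maximum is for aluminum alloy.

aluminum alloy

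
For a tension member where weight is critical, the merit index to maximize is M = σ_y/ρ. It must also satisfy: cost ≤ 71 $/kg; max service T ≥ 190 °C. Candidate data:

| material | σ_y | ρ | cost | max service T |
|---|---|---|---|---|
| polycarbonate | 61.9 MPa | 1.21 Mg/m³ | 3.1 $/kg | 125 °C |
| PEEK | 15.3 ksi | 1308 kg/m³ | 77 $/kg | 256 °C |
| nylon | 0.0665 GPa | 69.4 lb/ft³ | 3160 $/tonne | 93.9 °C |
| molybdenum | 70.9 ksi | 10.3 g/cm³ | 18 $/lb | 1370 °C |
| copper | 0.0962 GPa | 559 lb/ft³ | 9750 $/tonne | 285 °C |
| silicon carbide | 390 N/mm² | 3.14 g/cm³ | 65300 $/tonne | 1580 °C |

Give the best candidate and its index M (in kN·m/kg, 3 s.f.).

silicon carbide, M = 124 kN·m/kg

Screen on constraints: cost ≤ 71 $/kg; max service T ≥ 190 °C. Survivors: molybdenum, copper, silicon carbide.
Convert each candidate to consistent units, then evaluate M:
  molybdenum: σ_y = 488.8 MPa, ρ = 10300 kg/m³
  copper: σ_y = 96.20 MPa, ρ = 8954 kg/m³
  silicon carbide: σ_y = 390.0 MPa, ρ = 3140 kg/m³
  silicon carbide: M = 124 kN·m/kg
  molybdenum: M = 47.5 kN·m/kg
  copper: M = 10.7 kN·m/kg
Silicon carbide ranks first.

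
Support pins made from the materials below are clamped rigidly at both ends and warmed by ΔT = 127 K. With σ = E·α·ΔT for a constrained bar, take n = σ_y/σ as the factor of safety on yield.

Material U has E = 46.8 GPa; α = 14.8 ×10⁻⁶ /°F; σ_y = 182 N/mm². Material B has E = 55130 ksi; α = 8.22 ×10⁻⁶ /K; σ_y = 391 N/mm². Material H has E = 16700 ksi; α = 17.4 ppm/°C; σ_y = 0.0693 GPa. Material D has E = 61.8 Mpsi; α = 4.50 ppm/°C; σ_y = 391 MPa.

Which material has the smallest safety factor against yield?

material H

Converting E to GPa, α to ×10⁻⁶/K, σ_y to MPa, then σ and n for each:
  material U: E = 46.80, α = 26.6, σ_y = 182.0 → σ = 158 MPa, n = 1.15
  material B: E = 380.1, α = 8.22, σ_y = 391.0 → σ = 397 MPa, n = 0.985
  material H: E = 115.1, α = 17.4, σ_y = 69.30 → σ = 254 MPa, n = 0.272
  material D: E = 426.1, α = 4.50, σ_y = 391.0 → σ = 244 MPa, n = 1.61
Smallest n: material H with n = 0.272.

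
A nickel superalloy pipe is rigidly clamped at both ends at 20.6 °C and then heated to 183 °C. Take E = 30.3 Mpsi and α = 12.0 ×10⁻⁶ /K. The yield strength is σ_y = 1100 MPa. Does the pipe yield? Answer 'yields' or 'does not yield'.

does not yield

E = 30.3 Mpsi = 208.9 GPa.
ΔT = 162.4 K. Constrained thermal stress σ = E·α·ΔT = 208.9×10³ MPa × 12.0×10⁻⁶ × 162.4 = 407 MPa (compressive).
Compare to σ_y = 1100 MPa: σ < σ_y, so it does not yield.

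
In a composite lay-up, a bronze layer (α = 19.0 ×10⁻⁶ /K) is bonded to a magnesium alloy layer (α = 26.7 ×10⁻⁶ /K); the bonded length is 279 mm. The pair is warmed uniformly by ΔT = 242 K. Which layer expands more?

magnesium alloy

α(bronze) = 19.0×10⁻⁶/K vs α(magnesium alloy) = 26.7×10⁻⁶/K.
Higher α expands more for the same ΔT: magnesium alloy.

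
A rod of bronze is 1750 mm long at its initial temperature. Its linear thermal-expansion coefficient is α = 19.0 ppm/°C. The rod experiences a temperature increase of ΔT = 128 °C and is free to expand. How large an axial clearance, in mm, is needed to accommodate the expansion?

4.26 mm

ΔL = α·L₀·ΔT = 19.0×10⁻⁶ × 1750 mm × 128.0 K = 4.26 mm.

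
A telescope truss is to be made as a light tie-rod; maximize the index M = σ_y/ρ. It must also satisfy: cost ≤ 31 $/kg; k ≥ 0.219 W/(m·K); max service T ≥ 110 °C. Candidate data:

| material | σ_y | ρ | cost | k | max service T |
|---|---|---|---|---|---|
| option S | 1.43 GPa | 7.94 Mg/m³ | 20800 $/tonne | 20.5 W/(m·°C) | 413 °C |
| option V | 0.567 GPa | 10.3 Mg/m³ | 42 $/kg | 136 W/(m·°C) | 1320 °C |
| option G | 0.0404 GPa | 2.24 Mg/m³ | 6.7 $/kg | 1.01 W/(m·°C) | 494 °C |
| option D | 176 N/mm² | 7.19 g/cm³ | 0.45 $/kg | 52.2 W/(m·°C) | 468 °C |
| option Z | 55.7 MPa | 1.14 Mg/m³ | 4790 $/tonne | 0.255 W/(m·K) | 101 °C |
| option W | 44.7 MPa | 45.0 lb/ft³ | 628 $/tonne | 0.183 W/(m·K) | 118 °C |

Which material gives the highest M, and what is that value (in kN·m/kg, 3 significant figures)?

option S, M = 180 kN·m/kg

Screen on constraints: cost ≤ 31 $/kg; k ≥ 0.219 W/(m·K); max service T ≥ 110 °C. Survivors: option S, option G, option D.
In SI units:
  option S: σ_y = 1430 MPa, ρ = 7940 kg/m³
  option G: σ_y = 40.40 MPa, ρ = 2240 kg/m³
  option D: σ_y = 176.0 MPa, ρ = 7190 kg/m³
  option S: M = 180 kN·m/kg
  option D: M = 24.5 kN·m/kg
  option G: M = 18.0 kN·m/kg
Option S has the largest M.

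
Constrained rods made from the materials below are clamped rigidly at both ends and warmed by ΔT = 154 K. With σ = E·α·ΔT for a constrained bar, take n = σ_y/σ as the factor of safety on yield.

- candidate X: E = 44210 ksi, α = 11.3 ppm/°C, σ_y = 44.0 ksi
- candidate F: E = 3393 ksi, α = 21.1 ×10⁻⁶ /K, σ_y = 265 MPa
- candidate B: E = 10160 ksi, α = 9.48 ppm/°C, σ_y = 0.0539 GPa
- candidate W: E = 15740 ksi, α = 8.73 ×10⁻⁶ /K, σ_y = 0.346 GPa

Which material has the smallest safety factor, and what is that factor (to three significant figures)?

Per material, after unit conversion:
  candidate X: E = 304.8, α = 11.3, σ_y = 303.4 → σ = 530 MPa, n = 0.572
  candidate F: E = 23.39, α = 21.1, σ_y = 265.0 → σ = 76.0 MPa, n = 3.49
  candidate B: E = 70.05, α = 9.48, σ_y = 53.90 → σ = 102 MPa, n = 0.527
  candidate W: E = 108.5, α = 8.73, σ_y = 346.0 → σ = 146 MPa, n = 2.37
The minimum is candidate B at n = 0.527.

candidate B, n = 0.527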